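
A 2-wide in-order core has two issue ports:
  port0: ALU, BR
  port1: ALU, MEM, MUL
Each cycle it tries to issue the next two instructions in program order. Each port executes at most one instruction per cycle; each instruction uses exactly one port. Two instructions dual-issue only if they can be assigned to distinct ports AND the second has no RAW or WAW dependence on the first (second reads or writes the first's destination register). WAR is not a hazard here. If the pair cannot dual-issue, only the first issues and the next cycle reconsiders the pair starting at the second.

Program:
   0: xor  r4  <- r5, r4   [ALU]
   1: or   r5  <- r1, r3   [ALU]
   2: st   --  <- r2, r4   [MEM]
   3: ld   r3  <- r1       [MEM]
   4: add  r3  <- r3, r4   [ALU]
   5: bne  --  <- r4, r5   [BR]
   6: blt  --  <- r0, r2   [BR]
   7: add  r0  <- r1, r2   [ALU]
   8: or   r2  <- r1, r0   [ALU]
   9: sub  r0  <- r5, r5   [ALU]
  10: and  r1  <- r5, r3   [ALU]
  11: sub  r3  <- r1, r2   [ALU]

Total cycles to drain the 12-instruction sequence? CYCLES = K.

0. xor or @i0/i1  | dual
1. st @i2  | no-port MEM/MEM
2. ld @i3  | RAW+WAW r3
3. add bne @i4/i5  | dual
4. blt add @i6/i7  | dual
5. or sub @i8/i9  | dual
6. and @i10  | RAW r1
7. sub @i11  | tail

CYCLES = 8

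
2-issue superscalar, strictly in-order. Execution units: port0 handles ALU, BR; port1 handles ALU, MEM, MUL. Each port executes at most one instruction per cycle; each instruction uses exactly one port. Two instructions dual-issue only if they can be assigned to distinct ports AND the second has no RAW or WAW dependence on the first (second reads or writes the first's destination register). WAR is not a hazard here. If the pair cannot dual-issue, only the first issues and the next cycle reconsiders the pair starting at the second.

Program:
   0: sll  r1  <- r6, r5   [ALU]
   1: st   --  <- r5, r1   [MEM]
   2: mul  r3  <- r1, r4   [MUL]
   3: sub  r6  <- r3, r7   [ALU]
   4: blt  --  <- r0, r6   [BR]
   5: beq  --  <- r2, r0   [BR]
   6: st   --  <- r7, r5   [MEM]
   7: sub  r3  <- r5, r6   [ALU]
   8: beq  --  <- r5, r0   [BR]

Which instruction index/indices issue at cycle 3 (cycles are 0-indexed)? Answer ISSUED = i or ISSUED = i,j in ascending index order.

  cy0 -> i0 (sll.ALU) RAW r1
  cy1 -> i1 (st.MEM) no-port MEM/MUL
  cy2 -> i2 (mul.MUL) RAW r3
  cy3 -> i3 (sub.ALU) RAW r6
  cy4 -> i4 (blt.BR) no-port BR/BR
  cy5 -> i5,i6 (beq.BR/st.MEM) pair
  cy6 -> i7,i8 (sub.ALU/beq.BR) pair

ISSUED = 3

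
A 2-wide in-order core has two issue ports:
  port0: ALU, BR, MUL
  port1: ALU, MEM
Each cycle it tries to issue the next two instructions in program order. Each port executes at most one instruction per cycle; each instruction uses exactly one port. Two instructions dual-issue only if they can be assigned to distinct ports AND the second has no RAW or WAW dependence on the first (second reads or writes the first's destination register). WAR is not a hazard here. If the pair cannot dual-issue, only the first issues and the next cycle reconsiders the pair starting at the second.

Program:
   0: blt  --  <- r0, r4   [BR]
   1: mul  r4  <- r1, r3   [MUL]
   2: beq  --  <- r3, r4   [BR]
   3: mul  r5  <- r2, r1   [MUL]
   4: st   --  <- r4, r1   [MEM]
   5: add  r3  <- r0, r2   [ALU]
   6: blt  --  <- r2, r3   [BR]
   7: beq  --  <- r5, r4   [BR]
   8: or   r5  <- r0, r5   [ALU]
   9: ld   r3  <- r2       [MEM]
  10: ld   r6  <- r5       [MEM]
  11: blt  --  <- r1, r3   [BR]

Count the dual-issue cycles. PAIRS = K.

0. blt.BR @i0  | no-port BR/MUL
1. mul.MUL @i1  | no-port MUL/BR
2. beq.BR @i2  | no-port BR/MUL
3. mul.MUL;st.MEM @i3+i4  | 2-wide
4. add.ALU @i5  | RAW r3
5. blt.BR @i6  | no-port BR/BR
6. beq.BR;or.ALU @i7+i8  | 2-wide
7. ld.MEM @i9  | no-port MEM/MEM
8. ld.MEM;blt.BR @i10+i11  | 2-wide

PAIRS = 3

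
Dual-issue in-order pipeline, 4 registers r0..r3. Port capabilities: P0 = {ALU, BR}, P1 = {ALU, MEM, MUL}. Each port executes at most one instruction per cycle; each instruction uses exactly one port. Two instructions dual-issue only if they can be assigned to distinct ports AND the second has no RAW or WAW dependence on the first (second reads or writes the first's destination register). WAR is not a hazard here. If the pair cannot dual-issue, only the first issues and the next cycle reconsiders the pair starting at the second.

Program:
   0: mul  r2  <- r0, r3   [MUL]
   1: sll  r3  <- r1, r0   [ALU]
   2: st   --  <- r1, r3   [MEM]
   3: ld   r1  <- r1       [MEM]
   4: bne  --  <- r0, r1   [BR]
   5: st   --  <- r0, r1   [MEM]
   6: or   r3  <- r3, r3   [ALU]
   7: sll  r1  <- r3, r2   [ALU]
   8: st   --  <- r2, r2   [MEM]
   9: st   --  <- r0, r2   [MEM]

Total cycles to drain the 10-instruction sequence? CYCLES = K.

CYCLES = 7

[0] i0/i1  mul.MUL+sll.ALU  -- 2-wide
[1] i2  st.MEM  -- no-port MEM/MEM
[2] i3  ld.MEM  -- RAW r1
[3] i4/i5  bne.BR+st.MEM  -- 2-wide
[4] i6  or.ALU  -- RAW r3
[5] i7/i8  sll.ALU+st.MEM  -- 2-wide
[6] i9  st.MEM  -- tail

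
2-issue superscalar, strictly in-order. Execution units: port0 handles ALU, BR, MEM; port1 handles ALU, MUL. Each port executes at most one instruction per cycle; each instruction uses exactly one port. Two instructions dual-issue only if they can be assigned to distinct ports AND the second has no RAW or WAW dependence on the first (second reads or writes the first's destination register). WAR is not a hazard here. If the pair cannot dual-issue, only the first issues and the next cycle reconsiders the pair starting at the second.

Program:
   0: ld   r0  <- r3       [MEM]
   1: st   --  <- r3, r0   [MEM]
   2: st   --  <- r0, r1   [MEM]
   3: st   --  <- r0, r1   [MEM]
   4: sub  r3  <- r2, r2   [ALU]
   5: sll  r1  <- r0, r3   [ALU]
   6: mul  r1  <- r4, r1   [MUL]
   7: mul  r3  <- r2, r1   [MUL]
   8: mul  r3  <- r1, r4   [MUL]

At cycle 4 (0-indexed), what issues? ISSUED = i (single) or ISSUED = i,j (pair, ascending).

ISSUED = 5

0. ld @i0  | no-port MEM/MEM
1. st @i1  | no-port MEM/MEM
2. st @i2  | no-port MEM/MEM
3. st;sub @i3/i4  | dual
4. sll @i5  | RAW+WAW r1
5. mul @i6  | no-port MUL/MUL
6. mul @i7  | no-port MUL/MUL
7. mul @i8  | tail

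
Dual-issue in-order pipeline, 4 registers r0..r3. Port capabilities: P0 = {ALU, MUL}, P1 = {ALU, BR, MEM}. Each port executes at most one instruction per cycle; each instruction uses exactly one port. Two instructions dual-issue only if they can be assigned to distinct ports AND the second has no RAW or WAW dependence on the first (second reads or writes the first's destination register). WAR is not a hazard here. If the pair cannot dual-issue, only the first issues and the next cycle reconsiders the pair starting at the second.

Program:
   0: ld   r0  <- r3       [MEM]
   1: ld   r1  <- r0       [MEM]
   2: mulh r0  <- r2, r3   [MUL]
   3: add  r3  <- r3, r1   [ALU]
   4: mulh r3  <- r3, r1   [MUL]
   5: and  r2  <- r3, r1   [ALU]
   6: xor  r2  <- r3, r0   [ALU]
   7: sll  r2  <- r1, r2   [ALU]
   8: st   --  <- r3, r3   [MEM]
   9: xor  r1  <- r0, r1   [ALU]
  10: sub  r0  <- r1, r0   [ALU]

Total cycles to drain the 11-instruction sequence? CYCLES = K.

CYCLES = 9

0. ld @i0  | no-port MEM/MEM
1. ld mulh @i1/i2  | dual
2. add @i3  | RAW+WAW r3
3. mulh @i4  | RAW r3
4. and @i5  | WAW r2
5. xor @i6  | RAW+WAW r2
6. sll st @i7/i8  | dual
7. xor @i9  | RAW r1
8. sub @i10  | tail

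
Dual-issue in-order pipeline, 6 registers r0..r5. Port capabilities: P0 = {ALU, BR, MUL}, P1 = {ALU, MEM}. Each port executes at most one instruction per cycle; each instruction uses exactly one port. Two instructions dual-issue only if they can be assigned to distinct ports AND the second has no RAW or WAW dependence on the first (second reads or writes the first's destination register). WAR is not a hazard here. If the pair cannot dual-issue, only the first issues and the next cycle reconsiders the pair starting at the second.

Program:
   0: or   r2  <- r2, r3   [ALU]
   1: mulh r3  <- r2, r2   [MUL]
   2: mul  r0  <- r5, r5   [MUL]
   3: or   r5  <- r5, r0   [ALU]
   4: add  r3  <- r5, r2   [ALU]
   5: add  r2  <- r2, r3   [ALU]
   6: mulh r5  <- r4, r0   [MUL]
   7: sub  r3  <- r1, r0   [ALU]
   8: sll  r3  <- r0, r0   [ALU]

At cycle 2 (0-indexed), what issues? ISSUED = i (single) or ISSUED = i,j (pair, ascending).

ISSUED = 2

#0 head=0: or.ALU i0 RAW r2
#1 head=1: mulh.MUL i1 no-port MUL/MUL
#2 head=2: mul.MUL i2 RAW r0
#3 head=3: or.ALU i3 RAW r5
#4 head=4: add.ALU i4 RAW r3
#5 head=5: add.ALU;mulh.MUL i5/i6 pair
#6 head=7: sub.ALU i7 WAW r3
#7 head=8: sll.ALU i8 tail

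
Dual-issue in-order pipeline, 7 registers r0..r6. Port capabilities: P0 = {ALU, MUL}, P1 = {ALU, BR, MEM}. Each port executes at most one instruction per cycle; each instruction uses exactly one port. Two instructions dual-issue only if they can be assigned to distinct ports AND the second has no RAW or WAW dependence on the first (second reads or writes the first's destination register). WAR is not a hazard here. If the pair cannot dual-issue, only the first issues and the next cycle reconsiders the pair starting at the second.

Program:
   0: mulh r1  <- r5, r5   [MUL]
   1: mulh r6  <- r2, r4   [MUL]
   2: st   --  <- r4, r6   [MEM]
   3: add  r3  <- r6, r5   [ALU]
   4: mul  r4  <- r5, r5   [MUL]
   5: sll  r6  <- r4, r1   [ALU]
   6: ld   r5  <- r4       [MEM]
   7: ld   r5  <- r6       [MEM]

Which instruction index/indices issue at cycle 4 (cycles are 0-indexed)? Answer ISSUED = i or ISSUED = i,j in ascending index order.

[0] i0  mulh.MUL  -- no-port MUL/MUL
[1] i1  mulh.MUL  -- RAW r6
[2] i2&i3  st.MEM+add.ALU  -- 2-wide
[3] i4  mul.MUL  -- RAW r4
[4] i5&i6  sll.ALU+ld.MEM  -- 2-wide
[5] i7  ld.MEM  -- tail

ISSUED = 5,6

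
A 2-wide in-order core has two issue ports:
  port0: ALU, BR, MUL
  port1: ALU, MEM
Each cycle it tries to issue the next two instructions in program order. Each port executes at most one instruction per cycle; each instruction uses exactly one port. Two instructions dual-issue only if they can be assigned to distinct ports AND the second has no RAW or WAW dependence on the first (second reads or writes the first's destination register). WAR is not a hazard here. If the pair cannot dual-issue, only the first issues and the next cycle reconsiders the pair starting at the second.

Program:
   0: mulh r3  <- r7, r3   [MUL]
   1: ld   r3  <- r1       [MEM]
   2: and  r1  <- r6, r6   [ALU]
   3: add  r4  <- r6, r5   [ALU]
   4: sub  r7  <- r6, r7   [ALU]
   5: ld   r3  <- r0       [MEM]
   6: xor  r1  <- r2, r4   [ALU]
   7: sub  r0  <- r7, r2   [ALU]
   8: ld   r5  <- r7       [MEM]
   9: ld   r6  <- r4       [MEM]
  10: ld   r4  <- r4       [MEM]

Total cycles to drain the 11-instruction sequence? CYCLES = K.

CYCLES = 7

  cy0 -> i0 (mulh.MUL) WAW r3
  cy1 -> i1,i2 (ld.MEM;and.ALU) 2-wide
  cy2 -> i3,i4 (add.ALU;sub.ALU) 2-wide
  cy3 -> i5,i6 (ld.MEM;xor.ALU) 2-wide
  cy4 -> i7,i8 (sub.ALU;ld.MEM) 2-wide
  cy5 -> i9 (ld.MEM) no-port MEM/MEM
  cy6 -> i10 (ld.MEM) tail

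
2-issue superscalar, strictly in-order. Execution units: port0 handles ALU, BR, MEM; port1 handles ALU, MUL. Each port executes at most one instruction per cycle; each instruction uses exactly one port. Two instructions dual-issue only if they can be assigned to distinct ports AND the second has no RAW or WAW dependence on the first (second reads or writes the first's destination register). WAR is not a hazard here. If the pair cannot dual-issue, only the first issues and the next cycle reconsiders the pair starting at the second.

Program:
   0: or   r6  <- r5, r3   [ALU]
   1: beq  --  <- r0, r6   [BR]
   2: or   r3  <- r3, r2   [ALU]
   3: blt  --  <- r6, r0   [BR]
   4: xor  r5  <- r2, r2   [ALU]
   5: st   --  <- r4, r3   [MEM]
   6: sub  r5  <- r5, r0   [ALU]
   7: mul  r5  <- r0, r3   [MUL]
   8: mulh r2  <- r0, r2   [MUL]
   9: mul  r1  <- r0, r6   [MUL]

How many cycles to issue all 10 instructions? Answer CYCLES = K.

CYCLES = 7

  cy0 -> i0 (or) RAW r6
  cy1 -> i1+i2 (beq;or) 2-wide
  cy2 -> i3+i4 (blt;xor) 2-wide
  cy3 -> i5+i6 (st;sub) 2-wide
  cy4 -> i7 (mul) no-port MUL/MUL
  cy5 -> i8 (mulh) no-port MUL/MUL
  cy6 -> i9 (mul) tail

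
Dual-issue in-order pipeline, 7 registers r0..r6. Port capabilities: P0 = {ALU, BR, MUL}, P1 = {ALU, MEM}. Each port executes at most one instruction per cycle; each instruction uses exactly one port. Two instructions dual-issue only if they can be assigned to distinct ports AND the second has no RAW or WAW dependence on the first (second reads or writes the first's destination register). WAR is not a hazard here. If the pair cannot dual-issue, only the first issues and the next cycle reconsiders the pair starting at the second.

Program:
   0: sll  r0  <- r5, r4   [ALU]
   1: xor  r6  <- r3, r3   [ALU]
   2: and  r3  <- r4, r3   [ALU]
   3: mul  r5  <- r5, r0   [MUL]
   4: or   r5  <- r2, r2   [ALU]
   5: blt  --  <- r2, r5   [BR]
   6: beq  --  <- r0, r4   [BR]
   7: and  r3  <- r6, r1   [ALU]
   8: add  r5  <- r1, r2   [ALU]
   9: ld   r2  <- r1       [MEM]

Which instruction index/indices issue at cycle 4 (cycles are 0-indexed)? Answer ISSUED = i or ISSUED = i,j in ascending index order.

0. sll+xor @i0+i1  | 2-wide
1. and+mul @i2+i3  | 2-wide
2. or @i4  | RAW r5
3. blt @i5  | no-port BR/BR
4. beq+and @i6+i7  | 2-wide
5. add+ld @i8+i9  | 2-wide

ISSUED = 6,7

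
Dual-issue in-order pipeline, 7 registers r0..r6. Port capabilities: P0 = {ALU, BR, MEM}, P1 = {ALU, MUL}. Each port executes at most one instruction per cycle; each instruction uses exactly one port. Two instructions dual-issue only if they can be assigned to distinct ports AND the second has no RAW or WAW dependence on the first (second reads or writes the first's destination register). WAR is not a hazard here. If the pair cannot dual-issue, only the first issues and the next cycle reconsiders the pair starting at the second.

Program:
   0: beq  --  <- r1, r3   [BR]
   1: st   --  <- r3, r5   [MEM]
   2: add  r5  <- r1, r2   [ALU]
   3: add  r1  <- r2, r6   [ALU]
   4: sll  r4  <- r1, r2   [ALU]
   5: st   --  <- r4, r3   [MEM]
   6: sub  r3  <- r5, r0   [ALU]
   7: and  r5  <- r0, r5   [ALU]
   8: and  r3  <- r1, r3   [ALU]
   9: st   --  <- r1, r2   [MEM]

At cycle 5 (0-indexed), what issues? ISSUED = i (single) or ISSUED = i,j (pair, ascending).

[0] i0  beq  -- no-port BR/MEM
[1] i1,i2  st add  -- pair
[2] i3  add  -- RAW r1
[3] i4  sll  -- RAW r4
[4] i5,i6  st sub  -- pair
[5] i7,i8  and and  -- pair
[6] i9  st  -- tail

ISSUED = 7,8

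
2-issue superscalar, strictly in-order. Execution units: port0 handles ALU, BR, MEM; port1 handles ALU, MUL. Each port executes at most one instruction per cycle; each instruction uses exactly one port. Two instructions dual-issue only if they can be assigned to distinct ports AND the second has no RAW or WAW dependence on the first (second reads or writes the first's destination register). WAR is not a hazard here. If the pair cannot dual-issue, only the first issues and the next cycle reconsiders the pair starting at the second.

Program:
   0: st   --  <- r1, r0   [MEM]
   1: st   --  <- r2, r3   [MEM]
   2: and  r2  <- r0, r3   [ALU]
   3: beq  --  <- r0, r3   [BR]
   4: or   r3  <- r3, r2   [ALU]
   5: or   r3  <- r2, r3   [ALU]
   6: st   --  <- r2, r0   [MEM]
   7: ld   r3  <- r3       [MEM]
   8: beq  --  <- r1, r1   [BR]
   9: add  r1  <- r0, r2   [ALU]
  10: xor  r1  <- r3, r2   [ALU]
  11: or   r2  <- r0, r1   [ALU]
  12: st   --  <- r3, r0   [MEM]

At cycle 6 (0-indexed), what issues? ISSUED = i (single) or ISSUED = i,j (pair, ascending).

ISSUED = 10

c0: i0 st  no-port MEM/MEM
c1: i1&i2 st+and  dual
c2: i3&i4 beq+or  dual
c3: i5&i6 or+st  dual
c4: i7 ld  no-port MEM/BR
c5: i8&i9 beq+add  dual
c6: i10 xor  RAW r1
c7: i11&i12 or+st  dual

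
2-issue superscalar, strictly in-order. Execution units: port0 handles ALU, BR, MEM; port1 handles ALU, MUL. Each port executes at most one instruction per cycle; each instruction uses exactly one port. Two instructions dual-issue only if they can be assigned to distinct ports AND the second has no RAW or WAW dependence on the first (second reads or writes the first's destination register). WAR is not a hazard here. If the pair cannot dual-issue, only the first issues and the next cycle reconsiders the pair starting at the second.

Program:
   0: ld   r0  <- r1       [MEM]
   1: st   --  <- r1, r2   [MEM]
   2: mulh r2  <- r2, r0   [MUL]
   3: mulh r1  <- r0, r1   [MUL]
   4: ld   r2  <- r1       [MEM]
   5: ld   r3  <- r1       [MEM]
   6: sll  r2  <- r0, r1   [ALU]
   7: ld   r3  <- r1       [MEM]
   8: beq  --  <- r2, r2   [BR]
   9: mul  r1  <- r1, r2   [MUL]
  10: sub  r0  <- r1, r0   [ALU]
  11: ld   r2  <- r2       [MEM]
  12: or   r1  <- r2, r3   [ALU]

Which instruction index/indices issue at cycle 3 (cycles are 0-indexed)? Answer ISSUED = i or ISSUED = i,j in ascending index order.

ISSUED = 4

c0: i0 ld  no-port MEM/MEM
c1: i1&i2 st;mulh  2-wide
c2: i3 mulh  RAW r1
c3: i4 ld  no-port MEM/MEM
c4: i5&i6 ld;sll  2-wide
c5: i7 ld  no-port MEM/BR
c6: i8&i9 beq;mul  2-wide
c7: i10&i11 sub;ld  2-wide
c8: i12 or  tail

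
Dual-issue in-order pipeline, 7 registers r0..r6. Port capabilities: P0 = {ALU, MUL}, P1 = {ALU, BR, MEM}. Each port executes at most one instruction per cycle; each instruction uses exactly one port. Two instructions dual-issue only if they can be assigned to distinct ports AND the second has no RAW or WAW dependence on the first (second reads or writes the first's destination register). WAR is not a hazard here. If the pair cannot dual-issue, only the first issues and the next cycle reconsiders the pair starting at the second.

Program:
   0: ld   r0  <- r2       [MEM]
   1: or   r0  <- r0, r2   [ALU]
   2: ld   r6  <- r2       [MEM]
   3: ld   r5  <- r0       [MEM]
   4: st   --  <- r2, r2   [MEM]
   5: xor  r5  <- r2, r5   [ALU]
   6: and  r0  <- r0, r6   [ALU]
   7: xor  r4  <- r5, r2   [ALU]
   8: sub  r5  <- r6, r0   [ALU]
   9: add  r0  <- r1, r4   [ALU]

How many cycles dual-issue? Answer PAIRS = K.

PAIRS = 4

c0: i0 ld  RAW+WAW r0
c1: i1/i2 or ld  dual
c2: i3 ld  no-port MEM/MEM
c3: i4/i5 st xor  dual
c4: i6/i7 and xor  dual
c5: i8/i9 sub add  dual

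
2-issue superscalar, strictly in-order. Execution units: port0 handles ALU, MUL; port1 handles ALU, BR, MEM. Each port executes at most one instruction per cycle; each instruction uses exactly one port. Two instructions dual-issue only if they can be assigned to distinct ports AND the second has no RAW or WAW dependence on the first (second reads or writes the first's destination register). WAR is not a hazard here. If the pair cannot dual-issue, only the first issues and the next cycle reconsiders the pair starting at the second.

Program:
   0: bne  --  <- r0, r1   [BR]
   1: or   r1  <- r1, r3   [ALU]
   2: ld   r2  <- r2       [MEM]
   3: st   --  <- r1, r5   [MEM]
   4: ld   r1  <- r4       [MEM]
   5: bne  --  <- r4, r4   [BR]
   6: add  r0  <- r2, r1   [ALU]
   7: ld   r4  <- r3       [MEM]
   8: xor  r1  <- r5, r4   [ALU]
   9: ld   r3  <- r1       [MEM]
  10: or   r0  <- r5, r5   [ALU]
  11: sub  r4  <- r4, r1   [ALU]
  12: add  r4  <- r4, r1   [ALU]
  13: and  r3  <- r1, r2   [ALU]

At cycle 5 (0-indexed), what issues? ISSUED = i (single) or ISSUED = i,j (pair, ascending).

  cy0 -> i0,i1 (bne/or) pair
  cy1 -> i2 (ld) no-port MEM/MEM
  cy2 -> i3 (st) no-port MEM/MEM
  cy3 -> i4 (ld) no-port MEM/BR
  cy4 -> i5,i6 (bne/add) pair
  cy5 -> i7 (ld) RAW r4
  cy6 -> i8 (xor) RAW r1
  cy7 -> i9,i10 (ld/or) pair
  cy8 -> i11 (sub) RAW+WAW r4
  cy9 -> i12,i13 (add/and) pair

ISSUED = 7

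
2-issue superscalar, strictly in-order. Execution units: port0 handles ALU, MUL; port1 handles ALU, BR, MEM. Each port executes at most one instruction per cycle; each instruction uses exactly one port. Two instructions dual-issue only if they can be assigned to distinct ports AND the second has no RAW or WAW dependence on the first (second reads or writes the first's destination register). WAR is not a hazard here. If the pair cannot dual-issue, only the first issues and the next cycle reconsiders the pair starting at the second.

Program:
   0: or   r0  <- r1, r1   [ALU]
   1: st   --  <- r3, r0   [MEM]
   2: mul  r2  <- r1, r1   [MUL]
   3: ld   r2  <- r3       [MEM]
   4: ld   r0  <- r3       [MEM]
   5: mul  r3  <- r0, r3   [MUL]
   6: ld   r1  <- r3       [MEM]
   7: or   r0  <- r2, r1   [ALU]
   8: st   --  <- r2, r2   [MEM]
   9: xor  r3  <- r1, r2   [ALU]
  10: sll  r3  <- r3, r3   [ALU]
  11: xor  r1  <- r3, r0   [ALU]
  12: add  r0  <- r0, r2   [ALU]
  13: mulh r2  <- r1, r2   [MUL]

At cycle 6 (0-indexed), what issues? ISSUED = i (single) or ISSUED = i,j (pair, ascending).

ISSUED = 7,8

[0] i0  or  -- RAW r0
[1] i1+i2  st+mul  -- dual
[2] i3  ld  -- no-port MEM/MEM
[3] i4  ld  -- RAW r0
[4] i5  mul  -- RAW r3
[5] i6  ld  -- RAW r1
[6] i7+i8  or+st  -- dual
[7] i9  xor  -- RAW+WAW r3
[8] i10  sll  -- RAW r3
[9] i11+i12  xor+add  -- dual
[10] i13  mulh  -- tail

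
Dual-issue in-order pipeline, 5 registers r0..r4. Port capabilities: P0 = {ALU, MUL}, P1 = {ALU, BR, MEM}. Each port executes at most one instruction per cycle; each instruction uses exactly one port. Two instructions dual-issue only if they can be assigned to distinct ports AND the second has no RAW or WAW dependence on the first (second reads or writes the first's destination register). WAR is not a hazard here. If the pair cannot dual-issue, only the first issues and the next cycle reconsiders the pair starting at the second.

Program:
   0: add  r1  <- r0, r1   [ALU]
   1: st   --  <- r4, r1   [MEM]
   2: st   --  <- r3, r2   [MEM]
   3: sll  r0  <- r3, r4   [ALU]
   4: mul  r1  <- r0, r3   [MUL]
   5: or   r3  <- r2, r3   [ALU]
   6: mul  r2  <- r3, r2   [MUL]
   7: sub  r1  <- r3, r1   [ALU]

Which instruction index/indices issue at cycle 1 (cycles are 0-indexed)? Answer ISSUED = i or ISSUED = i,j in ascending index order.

0. add.ALU @i0  | RAW r1
1. st.MEM @i1  | no-port MEM/MEM
2. st.MEM+sll.ALU @i2+i3  | pair
3. mul.MUL+or.ALU @i4+i5  | pair
4. mul.MUL+sub.ALU @i6+i7  | pair

ISSUED = 1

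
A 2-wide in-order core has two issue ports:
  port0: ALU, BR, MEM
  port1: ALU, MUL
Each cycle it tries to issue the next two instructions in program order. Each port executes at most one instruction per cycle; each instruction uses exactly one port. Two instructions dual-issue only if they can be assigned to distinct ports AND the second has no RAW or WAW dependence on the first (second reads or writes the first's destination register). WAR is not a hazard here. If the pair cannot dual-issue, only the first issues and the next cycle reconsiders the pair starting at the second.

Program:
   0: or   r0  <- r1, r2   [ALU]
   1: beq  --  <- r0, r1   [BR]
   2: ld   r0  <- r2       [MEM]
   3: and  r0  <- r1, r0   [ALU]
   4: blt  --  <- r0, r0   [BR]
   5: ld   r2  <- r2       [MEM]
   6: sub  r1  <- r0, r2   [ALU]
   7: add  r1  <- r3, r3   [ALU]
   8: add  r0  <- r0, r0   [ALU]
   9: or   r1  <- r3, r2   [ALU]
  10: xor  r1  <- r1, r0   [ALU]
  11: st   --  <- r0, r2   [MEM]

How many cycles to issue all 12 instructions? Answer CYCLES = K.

CYCLES = 10

c0: i0 or  RAW r0
c1: i1 beq  no-port BR/MEM
c2: i2 ld  RAW+WAW r0
c3: i3 and  RAW r0
c4: i4 blt  no-port BR/MEM
c5: i5 ld  RAW r2
c6: i6 sub  WAW r1
c7: i7&i8 add+add  pair
c8: i9 or  RAW+WAW r1
c9: i10&i11 xor+st  pair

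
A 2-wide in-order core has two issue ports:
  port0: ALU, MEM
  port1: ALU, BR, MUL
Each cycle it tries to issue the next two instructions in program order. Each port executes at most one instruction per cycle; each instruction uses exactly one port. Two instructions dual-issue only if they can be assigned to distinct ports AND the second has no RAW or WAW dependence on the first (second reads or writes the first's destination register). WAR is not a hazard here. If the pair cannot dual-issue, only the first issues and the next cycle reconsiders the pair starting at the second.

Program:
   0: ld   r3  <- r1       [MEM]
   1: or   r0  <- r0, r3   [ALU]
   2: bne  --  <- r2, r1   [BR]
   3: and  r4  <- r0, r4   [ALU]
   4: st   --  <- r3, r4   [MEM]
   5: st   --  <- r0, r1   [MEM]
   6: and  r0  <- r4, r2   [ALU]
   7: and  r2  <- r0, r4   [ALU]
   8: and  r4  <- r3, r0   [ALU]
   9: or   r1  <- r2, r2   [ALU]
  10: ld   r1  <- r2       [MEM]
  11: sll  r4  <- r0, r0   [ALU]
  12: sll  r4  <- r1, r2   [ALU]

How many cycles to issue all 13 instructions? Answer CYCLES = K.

[0] i0  ld.MEM  -- RAW r3
[1] i1+i2  or.ALU;bne.BR  -- 2-wide
[2] i3  and.ALU  -- RAW r4
[3] i4  st.MEM  -- no-port MEM/MEM
[4] i5+i6  st.MEM;and.ALU  -- 2-wide
[5] i7+i8  and.ALU;and.ALU  -- 2-wide
[6] i9  or.ALU  -- WAW r1
[7] i10+i11  ld.MEM;sll.ALU  -- 2-wide
[8] i12  sll.ALU  -- tail

CYCLES = 9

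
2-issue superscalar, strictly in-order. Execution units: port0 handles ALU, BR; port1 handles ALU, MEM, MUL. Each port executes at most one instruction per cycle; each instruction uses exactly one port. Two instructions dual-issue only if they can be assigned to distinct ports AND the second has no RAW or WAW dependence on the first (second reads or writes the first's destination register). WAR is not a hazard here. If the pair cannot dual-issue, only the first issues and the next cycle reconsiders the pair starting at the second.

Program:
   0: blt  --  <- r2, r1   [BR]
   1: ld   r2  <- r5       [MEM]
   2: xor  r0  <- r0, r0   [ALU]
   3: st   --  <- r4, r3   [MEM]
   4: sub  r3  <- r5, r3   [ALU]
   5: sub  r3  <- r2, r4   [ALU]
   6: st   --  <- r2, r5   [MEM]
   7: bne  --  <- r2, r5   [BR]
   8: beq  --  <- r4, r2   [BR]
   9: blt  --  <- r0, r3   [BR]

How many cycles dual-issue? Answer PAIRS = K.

PAIRS = 3

[0] i0+i1  blt.BR+ld.MEM  -- 2-wide
[1] i2+i3  xor.ALU+st.MEM  -- 2-wide
[2] i4  sub.ALU  -- WAW r3
[3] i5+i6  sub.ALU+st.MEM  -- 2-wide
[4] i7  bne.BR  -- no-port BR/BR
[5] i8  beq.BR  -- no-port BR/BR
[6] i9  blt.BR  -- tail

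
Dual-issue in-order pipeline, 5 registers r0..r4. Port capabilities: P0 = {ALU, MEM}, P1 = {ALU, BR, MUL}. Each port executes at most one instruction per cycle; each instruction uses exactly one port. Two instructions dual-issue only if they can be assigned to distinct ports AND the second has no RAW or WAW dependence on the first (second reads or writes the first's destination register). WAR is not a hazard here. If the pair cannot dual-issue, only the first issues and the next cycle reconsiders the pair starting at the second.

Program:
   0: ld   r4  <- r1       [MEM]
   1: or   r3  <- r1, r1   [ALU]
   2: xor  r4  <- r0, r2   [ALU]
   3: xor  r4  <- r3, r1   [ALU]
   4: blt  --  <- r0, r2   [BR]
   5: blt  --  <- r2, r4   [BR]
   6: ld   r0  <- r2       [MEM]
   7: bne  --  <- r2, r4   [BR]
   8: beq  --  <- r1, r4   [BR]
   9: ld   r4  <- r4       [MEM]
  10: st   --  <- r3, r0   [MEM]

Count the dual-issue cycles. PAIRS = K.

  cy0 -> i0+i1 (ld.MEM or.ALU) dual
  cy1 -> i2 (xor.ALU) WAW r4
  cy2 -> i3+i4 (xor.ALU blt.BR) dual
  cy3 -> i5+i6 (blt.BR ld.MEM) dual
  cy4 -> i7 (bne.BR) no-port BR/BR
  cy5 -> i8+i9 (beq.BR ld.MEM) dual
  cy6 -> i10 (st.MEM) tail

PAIRS = 4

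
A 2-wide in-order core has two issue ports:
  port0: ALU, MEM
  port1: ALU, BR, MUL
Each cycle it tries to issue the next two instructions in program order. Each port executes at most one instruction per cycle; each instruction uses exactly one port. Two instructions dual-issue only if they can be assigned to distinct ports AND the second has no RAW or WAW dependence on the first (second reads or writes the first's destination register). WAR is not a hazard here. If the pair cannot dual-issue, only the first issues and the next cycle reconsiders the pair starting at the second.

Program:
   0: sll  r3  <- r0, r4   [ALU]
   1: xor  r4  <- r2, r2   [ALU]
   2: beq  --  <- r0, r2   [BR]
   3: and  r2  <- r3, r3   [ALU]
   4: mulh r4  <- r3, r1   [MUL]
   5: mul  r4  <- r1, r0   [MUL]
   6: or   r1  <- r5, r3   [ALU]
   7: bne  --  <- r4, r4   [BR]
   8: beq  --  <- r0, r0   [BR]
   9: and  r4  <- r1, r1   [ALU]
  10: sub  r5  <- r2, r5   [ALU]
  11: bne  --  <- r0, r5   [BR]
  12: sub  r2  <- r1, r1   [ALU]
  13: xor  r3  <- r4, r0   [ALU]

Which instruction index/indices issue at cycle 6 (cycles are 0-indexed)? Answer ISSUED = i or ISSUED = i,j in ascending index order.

ISSUED = 10

#0 head=0: sll xor i0&i1 2-wide
#1 head=2: beq and i2&i3 2-wide
#2 head=4: mulh i4 no-port MUL/MUL
#3 head=5: mul or i5&i6 2-wide
#4 head=7: bne i7 no-port BR/BR
#5 head=8: beq and i8&i9 2-wide
#6 head=10: sub i10 RAW r5
#7 head=11: bne sub i11&i12 2-wide
#8 head=13: xor i13 tail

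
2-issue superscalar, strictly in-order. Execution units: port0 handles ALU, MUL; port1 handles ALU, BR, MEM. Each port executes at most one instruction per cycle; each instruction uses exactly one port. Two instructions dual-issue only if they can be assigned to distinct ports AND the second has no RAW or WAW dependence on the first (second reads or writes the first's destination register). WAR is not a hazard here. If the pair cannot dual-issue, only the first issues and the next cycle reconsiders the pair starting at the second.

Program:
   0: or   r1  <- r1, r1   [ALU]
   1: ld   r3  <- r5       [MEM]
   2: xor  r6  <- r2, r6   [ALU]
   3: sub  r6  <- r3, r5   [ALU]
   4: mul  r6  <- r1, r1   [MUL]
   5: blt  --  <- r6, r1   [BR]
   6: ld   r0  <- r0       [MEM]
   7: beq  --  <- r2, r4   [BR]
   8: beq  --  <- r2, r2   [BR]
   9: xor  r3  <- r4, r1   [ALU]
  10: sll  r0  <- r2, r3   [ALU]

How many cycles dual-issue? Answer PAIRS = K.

c0: i0&i1 or.ALU;ld.MEM  2-wide
c1: i2 xor.ALU  WAW r6
c2: i3 sub.ALU  WAW r6
c3: i4 mul.MUL  RAW r6
c4: i5 blt.BR  no-port BR/MEM
c5: i6 ld.MEM  no-port MEM/BR
c6: i7 beq.BR  no-port BR/BR
c7: i8&i9 beq.BR;xor.ALU  2-wide
c8: i10 sll.ALU  tail

PAIRS = 2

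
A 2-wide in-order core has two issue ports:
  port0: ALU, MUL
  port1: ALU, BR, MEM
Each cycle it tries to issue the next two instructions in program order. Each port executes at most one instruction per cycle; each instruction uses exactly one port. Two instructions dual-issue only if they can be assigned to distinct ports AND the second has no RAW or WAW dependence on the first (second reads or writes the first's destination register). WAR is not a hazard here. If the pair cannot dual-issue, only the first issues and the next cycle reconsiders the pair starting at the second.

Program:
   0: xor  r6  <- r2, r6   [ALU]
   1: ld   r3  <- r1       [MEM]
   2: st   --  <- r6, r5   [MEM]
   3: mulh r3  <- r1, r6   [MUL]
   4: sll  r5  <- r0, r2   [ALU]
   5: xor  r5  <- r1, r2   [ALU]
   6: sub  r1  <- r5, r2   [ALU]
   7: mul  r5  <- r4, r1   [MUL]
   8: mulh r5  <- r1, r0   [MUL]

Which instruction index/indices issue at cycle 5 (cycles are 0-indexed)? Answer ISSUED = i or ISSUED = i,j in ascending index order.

ISSUED = 7

0. xor ld @i0,i1  | 2-wide
1. st mulh @i2,i3  | 2-wide
2. sll @i4  | WAW r5
3. xor @i5  | RAW r5
4. sub @i6  | RAW r1
5. mul @i7  | no-port MUL/MUL
6. mulh @i8  | tail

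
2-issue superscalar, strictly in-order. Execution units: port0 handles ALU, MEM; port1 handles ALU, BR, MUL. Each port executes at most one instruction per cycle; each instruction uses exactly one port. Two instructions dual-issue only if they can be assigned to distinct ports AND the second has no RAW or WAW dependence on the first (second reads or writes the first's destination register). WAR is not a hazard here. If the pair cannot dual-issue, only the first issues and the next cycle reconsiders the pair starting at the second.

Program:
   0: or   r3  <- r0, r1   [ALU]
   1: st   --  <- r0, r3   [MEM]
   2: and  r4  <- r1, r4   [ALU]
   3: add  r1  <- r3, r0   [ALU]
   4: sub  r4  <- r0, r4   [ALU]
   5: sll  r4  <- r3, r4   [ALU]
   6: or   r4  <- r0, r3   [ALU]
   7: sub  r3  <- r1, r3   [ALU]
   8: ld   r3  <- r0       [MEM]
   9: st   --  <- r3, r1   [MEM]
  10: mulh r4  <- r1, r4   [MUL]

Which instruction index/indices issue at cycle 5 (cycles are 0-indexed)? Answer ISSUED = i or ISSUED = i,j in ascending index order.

ISSUED = 8

t=0 i0:or.ALU ; RAW r3
t=1 i1&i2:st.MEM;and.ALU ; pair
t=2 i3&i4:add.ALU;sub.ALU ; pair
t=3 i5:sll.ALU ; WAW r4
t=4 i6&i7:or.ALU;sub.ALU ; pair
t=5 i8:ld.MEM ; no-port MEM/MEM
t=6 i9&i10:st.MEM;mulh.MUL ; pair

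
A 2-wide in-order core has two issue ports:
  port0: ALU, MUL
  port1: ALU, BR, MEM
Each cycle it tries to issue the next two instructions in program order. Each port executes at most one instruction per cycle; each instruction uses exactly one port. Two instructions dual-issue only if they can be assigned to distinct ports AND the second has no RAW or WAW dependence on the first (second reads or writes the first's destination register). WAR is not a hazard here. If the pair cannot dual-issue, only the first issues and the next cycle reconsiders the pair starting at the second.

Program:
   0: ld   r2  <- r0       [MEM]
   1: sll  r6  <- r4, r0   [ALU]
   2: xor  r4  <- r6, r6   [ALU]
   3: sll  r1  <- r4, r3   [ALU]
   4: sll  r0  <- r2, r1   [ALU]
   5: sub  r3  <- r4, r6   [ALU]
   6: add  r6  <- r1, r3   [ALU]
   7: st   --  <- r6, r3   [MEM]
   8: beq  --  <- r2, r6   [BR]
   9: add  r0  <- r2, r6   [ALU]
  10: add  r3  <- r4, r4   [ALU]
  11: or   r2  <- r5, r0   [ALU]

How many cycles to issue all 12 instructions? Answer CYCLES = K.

#0 head=0: ld.MEM;sll.ALU i0/i1 pair
#1 head=2: xor.ALU i2 RAW r4
#2 head=3: sll.ALU i3 RAW r1
#3 head=4: sll.ALU;sub.ALU i4/i5 pair
#4 head=6: add.ALU i6 RAW r6
#5 head=7: st.MEM i7 no-port MEM/BR
#6 head=8: beq.BR;add.ALU i8/i9 pair
#7 head=10: add.ALU;or.ALU i10/i11 pair

CYCLES = 8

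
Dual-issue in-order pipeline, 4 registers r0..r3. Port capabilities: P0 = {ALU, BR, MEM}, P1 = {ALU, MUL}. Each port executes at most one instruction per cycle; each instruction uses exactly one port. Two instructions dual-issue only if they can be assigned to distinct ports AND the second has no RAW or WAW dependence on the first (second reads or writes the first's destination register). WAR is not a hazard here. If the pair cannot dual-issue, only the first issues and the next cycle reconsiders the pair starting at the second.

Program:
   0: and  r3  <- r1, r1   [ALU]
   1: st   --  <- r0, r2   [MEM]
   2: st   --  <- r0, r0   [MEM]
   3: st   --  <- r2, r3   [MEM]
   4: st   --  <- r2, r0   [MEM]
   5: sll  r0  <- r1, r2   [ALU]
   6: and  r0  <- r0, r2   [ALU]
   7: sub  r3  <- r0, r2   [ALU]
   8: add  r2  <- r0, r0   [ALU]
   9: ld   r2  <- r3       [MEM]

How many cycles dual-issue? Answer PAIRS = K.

#0 head=0: and.ALU/st.MEM i0+i1 2-wide
#1 head=2: st.MEM i2 no-port MEM/MEM
#2 head=3: st.MEM i3 no-port MEM/MEM
#3 head=4: st.MEM/sll.ALU i4+i5 2-wide
#4 head=6: and.ALU i6 RAW r0
#5 head=7: sub.ALU/add.ALU i7+i8 2-wide
#6 head=9: ld.MEM i9 tail

PAIRS = 3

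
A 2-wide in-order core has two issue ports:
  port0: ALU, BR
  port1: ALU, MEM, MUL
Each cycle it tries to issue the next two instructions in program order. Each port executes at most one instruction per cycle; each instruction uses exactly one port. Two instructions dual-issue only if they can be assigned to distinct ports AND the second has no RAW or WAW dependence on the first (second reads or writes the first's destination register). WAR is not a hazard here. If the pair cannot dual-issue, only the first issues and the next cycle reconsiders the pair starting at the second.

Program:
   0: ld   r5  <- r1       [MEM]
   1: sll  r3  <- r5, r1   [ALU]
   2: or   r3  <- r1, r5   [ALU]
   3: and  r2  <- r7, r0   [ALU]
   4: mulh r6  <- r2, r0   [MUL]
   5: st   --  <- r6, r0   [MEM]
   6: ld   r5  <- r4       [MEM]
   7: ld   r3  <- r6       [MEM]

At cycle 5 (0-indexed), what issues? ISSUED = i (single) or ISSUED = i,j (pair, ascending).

t=0 i0:ld ; RAW r5
t=1 i1:sll ; WAW r3
t=2 i2/i3:or;and ; dual
t=3 i4:mulh ; no-port MUL/MEM
t=4 i5:st ; no-port MEM/MEM
t=5 i6:ld ; no-port MEM/MEM
t=6 i7:ld ; tail

ISSUED = 6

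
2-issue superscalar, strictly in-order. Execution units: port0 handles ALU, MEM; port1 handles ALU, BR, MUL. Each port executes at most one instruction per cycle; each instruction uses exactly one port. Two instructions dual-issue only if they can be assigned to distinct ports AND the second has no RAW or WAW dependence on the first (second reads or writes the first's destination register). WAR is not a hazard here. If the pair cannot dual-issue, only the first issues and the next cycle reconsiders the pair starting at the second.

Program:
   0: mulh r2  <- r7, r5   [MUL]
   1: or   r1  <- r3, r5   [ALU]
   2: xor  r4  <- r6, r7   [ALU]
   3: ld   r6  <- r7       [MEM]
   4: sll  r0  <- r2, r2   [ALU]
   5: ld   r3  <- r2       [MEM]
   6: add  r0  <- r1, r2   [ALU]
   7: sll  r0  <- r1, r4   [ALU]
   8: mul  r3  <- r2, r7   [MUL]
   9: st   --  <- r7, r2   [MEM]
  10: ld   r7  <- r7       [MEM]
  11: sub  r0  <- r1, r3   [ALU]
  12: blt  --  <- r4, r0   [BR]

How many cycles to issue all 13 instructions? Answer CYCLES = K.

c0: i0&i1 mulh;or  dual
c1: i2&i3 xor;ld  dual
c2: i4&i5 sll;ld  dual
c3: i6 add  WAW r0
c4: i7&i8 sll;mul  dual
c5: i9 st  no-port MEM/MEM
c6: i10&i11 ld;sub  dual
c7: i12 blt  tail

CYCLES = 8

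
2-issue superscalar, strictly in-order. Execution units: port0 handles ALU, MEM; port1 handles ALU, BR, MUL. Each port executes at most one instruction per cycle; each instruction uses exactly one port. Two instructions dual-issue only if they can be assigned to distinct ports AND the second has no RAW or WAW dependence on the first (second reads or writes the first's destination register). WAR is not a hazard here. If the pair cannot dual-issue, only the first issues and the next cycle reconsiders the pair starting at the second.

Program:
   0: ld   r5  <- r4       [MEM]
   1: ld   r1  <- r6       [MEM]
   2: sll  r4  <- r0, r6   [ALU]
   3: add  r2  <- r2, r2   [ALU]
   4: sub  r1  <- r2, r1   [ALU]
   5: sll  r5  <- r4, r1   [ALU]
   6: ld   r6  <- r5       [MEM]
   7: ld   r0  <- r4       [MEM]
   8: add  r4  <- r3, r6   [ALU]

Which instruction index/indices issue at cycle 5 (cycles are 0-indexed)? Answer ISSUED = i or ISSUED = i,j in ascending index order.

[0] i0  ld  -- no-port MEM/MEM
[1] i1+i2  ld+sll  -- dual
[2] i3  add  -- RAW r2
[3] i4  sub  -- RAW r1
[4] i5  sll  -- RAW r5
[5] i6  ld  -- no-port MEM/MEM
[6] i7+i8  ld+add  -- dual

ISSUED = 6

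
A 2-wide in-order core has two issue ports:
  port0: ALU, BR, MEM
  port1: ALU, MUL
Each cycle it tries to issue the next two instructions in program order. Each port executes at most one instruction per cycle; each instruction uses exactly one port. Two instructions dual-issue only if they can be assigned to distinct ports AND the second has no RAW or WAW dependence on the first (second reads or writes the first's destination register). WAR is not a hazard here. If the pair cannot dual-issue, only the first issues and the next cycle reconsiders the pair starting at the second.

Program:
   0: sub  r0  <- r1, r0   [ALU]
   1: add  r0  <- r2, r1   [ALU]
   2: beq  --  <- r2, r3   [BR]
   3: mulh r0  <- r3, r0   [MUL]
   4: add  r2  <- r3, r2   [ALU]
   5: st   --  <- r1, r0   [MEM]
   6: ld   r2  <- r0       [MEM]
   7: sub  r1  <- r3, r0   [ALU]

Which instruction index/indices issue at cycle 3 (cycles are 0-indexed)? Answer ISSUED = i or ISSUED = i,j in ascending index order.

0. sub.ALU @i0  | WAW r0
1. add.ALU;beq.BR @i1&i2  | pair
2. mulh.MUL;add.ALU @i3&i4  | pair
3. st.MEM @i5  | no-port MEM/MEM
4. ld.MEM;sub.ALU @i6&i7  | pair

ISSUED = 5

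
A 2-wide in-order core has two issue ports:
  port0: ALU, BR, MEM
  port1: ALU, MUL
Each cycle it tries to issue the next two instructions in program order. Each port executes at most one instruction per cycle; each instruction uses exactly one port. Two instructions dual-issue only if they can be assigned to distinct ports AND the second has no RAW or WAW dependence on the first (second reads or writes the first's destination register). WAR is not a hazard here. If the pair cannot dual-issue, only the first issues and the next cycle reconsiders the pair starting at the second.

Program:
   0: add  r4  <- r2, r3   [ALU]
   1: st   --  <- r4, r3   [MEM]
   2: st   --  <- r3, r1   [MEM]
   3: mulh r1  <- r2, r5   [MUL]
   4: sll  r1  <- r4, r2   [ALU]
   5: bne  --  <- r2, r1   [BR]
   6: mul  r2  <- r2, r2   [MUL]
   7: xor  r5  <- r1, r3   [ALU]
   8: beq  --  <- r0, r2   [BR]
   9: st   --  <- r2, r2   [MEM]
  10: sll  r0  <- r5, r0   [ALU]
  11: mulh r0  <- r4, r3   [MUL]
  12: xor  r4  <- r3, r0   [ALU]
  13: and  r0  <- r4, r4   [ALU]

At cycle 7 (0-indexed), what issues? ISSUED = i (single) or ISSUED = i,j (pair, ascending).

0. add @i0  | RAW r4
1. st @i1  | no-port MEM/MEM
2. st+mulh @i2+i3  | pair
3. sll @i4  | RAW r1
4. bne+mul @i5+i6  | pair
5. xor+beq @i7+i8  | pair
6. st+sll @i9+i10  | pair
7. mulh @i11  | RAW r0
8. xor @i12  | RAW r4
9. and @i13  | tail

ISSUED = 11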